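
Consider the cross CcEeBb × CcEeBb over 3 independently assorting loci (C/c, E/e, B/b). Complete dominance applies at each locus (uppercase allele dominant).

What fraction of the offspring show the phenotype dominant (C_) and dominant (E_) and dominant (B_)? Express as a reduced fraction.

P(C_ E_ B_) = 27/64

CcEeBb gametes: CEB×1, CEb×1, CeB×1, Ceb×1, cEB×1, cEb×1, ceB×1, ceb×1
CcEeBb gametes: CEB×1, CEb×1, CeB×1, Ceb×1, cEB×1, cEb×1, ceB×1, ceb×1
CcEeBb×CcEeBb grid (8·8=64): CCEEBB=1 CCEEBb=2 CCEEbb=1 CCEeBB=2 CCEeBb=4 CCEebb=2 CCeeBB=1 CCeeBb=2 CCeebb=1 CcEEBB=2 CcEEBb=4 CcEEbb=2 CcEeBB=4 CcEeBb=8 CcEebb=4 CceeBB=2 CceeBb=4 Cceebb=2 ccEEBB=1 ccEEBb=2 ccEEbb=1 ccEeBB=2 ccEeBb=4 ccEebb=2 cceeBB=1 cceeBb=2 cceebb=1
C_ E_ B_ hits 27/64; gcd=1; 27÷1/64÷1 = 27/64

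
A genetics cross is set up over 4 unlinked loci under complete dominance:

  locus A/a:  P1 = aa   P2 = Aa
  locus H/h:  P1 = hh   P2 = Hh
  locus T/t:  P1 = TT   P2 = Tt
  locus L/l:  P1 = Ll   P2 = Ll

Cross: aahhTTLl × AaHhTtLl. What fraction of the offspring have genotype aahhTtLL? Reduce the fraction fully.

P(aahhTtLL) = 1/32

aahhTTLl gametes: ahTL×8, ahTl×8
AaHhTtLl gametes: AHTL×1, AHTl×1, AHtL×1, AHtl×1, AhTL×1, AhTl×1, AhtL×1, Ahtl×1, aHTL×1, aHTl×1, aHtL×1, aHtl×1, ahTL×1, ahTl×1, ahtL×1, ahtl×1
aahhTTLl×AaHhTtLl grid (16·16=256): AaHhTTLL=8 AaHhTTLl=16 AaHhTTll=8 AaHhTtLL=8 AaHhTtLl=16 AaHhTtll=8 AahhTTLL=8 AahhTTLl=16 AahhTTll=8 AahhTtLL=8 AahhTtLl=16 AahhTtll=8 aaHhTTLL=8 aaHhTTLl=16 aaHhTTll=8 aaHhTtLL=8 aaHhTtLl=16 aaHhTtll=8 aahhTTLL=8 aahhTTLl=16 aahhTTll=8 aahhTtLL=8 aahhTtLl=16 aahhTtll=8
aahhTtLL hits 8/256; gcd=8; 8÷8/256÷8 = 1/32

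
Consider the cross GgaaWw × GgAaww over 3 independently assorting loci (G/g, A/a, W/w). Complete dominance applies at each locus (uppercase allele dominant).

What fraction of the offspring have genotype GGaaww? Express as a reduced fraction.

P(GGaaww) = 1/16

GgaaWw gametes: GaW×2, Gaw×2, gaW×2, gaw×2
GgAaww gametes: GAw×2, Gaw×2, gAw×2, gaw×2
GgaaWw×GgAaww grid (8·8=64): GGAaWw=4 GGAaww=4 GGaaWw=4 GGaaww=4 GgAaWw=8 GgAaww=8 GgaaWw=8 Ggaaww=8 ggAaWw=4 ggAaww=4 ggaaWw=4 ggaaww=4
GGaaww hits 4/64; gcd=4; 4÷4/64÷4 = 1/16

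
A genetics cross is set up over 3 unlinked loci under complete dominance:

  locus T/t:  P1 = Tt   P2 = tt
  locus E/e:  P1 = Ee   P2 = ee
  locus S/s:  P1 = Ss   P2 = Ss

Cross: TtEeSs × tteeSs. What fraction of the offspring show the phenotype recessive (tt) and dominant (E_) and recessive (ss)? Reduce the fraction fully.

P(tt E_ ss) = 1/16

TtEeSs gametes: TES×1, TEs×1, TeS×1, Tes×1, tES×1, tEs×1, teS×1, tes×1
tteeSs gametes: teS×4, tes×4
TtEeSs×tteeSs grid (8·8=64): TtEeSS=4 TtEeSs=8 TtEess=4 TteeSS=4 TteeSs=8 Tteess=4 ttEeSS=4 ttEeSs=8 ttEess=4 tteeSS=4 tteeSs=8 tteess=4
tt E_ ss hits 4/64; gcd=4; 4÷4/64÷4 = 1/16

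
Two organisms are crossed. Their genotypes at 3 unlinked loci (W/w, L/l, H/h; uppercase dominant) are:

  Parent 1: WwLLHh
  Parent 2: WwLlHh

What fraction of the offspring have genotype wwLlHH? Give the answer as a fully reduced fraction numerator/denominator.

WwLLHh gametes: WLH×2, WLh×2, wLH×2, wLh×2
WwLlHh gametes: WLH×1, WLh×1, WlH×1, Wlh×1, wLH×1, wLh×1, wlH×1, wlh×1
WwLLHh×WwLlHh grid (8·8=64): WWLLHH=2 WWLLHh=4 WWLLhh=2 WWLlHH=2 WWLlHh=4 WWLlhh=2 WwLLHH=4 WwLLHh=8 WwLLhh=4 WwLlHH=4 WwLlHh=8 WwLlhh=4 wwLLHH=2 wwLLHh=4 wwLLhh=2 wwLlHH=2 wwLlHh=4 wwLlhh=2
wwLlHH hits 2/64; gcd=2; 2÷2/64÷2 = 1/32

P(wwLlHH) = 1/32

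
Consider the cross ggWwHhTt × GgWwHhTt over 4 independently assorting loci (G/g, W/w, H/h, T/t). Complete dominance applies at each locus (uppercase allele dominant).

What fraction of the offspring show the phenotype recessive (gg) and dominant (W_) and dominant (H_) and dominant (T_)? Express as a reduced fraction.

P(gg W_ H_ T_) = 27/128

ggWwHhTt gametes: gWHT×2, gWHt×2, gWhT×2, gWht×2, gwHT×2, gwHt×2, gwhT×2, gwht×2
GgWwHhTt gametes: GWHT×1, GWHt×1, GWhT×1, GWht×1, GwHT×1, GwHt×1, GwhT×1, Gwht×1, gWHT×1, gWHt×1, gWhT×1, gWht×1, gwHT×1, gwHt×1, gwhT×1, gwht×1
ggWwHhTt×GgWwHhTt grid (16·16=256): GgWWHHTT=2 GgWWHHTt=4 GgWWHHtt=2 GgWWHhTT=4 GgWWHhTt=8 GgWWHhtt=4 GgWWhhTT=2 GgWWhhTt=4 GgWWhhtt=2 GgWwHHTT=4 GgWwHHTt=8 GgWwHHtt=4 GgWwHhTT=8 GgWwHhTt=16 GgWwHhtt=8 GgWwhhTT=4 GgWwhhTt=8 GgWwhhtt=4 GgwwHHTT=2 GgwwHHTt=4 GgwwHHtt=2 GgwwHhTT=4 GgwwHhTt=8 GgwwHhtt=4 GgwwhhTT=2 GgwwhhTt=4 Ggwwhhtt=2 ggWWHHTT=2 ggWWHHTt=4 ggWWHHtt=2 ggWWHhTT=4 ggWWHhTt=8 ggWWHhtt=4 ggWWhhTT=2 ggWWhhTt=4 ggWWhhtt=2 ggWwHHTT=4 ggWwHHTt=8 ggWwHHtt=4 ggWwHhTT=8 ggWwHhTt=16 ggWwHhtt=8 ggWwhhTT=4 ggWwhhTt=8 ggWwhhtt=4 ggwwHHTT=2 ggwwHHTt=4 ggwwHHtt=2 ggwwHhTT=4 ggwwHhTt=8 ggwwHhtt=4 ggwwhhTT=2 ggwwhhTt=4 ggwwhhtt=2
gg W_ H_ T_ hits 54/256; gcd=2; 54÷2/256÷2 = 27/128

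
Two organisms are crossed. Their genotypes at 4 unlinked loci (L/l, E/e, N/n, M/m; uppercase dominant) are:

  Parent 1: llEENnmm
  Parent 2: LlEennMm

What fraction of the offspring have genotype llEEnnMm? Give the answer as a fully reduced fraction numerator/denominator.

P(llEEnnMm) = 1/16

llEENnmm gametes: lENm×8, lEnm×8
LlEennMm gametes: LEnM×2, LEnm×2, LenM×2, Lenm×2, lEnM×2, lEnm×2, lenM×2, lenm×2
llEENnmm×LlEennMm grid (16·16=256): LlEENnMm=16 LlEENnmm=16 LlEEnnMm=16 LlEEnnmm=16 LlEeNnMm=16 LlEeNnmm=16 LlEennMm=16 LlEennmm=16 llEENnMm=16 llEENnmm=16 llEEnnMm=16 llEEnnmm=16 llEeNnMm=16 llEeNnmm=16 llEennMm=16 llEennmm=16
llEEnnMm hits 16/256; gcd=16; 16÷16/256÷16 = 1/16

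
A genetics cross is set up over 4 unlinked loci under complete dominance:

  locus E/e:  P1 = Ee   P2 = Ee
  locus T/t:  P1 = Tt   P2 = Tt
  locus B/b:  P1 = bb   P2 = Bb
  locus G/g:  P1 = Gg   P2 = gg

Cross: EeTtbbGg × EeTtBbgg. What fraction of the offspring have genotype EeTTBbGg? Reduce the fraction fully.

P(EeTTBbGg) = 1/32

EeTtbbGg gametes: ETbG×2, ETbg×2, EtbG×2, Etbg×2, eTbG×2, eTbg×2, etbG×2, etbg×2
EeTtBbgg gametes: ETBg×2, ETbg×2, EtBg×2, Etbg×2, eTBg×2, eTbg×2, etBg×2, etbg×2
EeTtbbGg×EeTtBbgg grid (16·16=256): EETTBbGg=4 EETTBbgg=4 EETTbbGg=4 EETTbbgg=4 EETtBbGg=8 EETtBbgg=8 EETtbbGg=8 EETtbbgg=8 EEttBbGg=4 EEttBbgg=4 EEttbbGg=4 EEttbbgg=4 EeTTBbGg=8 EeTTBbgg=8 EeTTbbGg=8 EeTTbbgg=8 EeTtBbGg=16 EeTtBbgg=16 EeTtbbGg=16 EeTtbbgg=16 EettBbGg=8 EettBbgg=8 EettbbGg=8 Eettbbgg=8 eeTTBbGg=4 eeTTBbgg=4 eeTTbbGg=4 eeTTbbgg=4 eeTtBbGg=8 eeTtBbgg=8 eeTtbbGg=8 eeTtbbgg=8 eettBbGg=4 eettBbgg=4 eettbbGg=4 eettbbgg=4
EeTTBbGg hits 8/256; gcd=8; 8÷8/256÷8 = 1/32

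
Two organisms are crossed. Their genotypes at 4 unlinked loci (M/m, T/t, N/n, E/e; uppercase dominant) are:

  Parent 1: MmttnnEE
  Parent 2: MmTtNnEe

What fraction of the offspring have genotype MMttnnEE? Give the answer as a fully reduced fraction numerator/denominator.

MmttnnEE gametes: MtnE×8, mtnE×8
MmTtNnEe gametes: MTNE×1, MTNe×1, MTnE×1, MTne×1, MtNE×1, MtNe×1, MtnE×1, Mtne×1, mTNE×1, mTNe×1, mTnE×1, mTne×1, mtNE×1, mtNe×1, mtnE×1, mtne×1
MmttnnEE×MmTtNnEe grid (16·16=256): MMTtNnEE=8 MMTtNnEe=8 MMTtnnEE=8 MMTtnnEe=8 MMttNnEE=8 MMttNnEe=8 MMttnnEE=8 MMttnnEe=8 MmTtNnEE=16 MmTtNnEe=16 MmTtnnEE=16 MmTtnnEe=16 MmttNnEE=16 MmttNnEe=16 MmttnnEE=16 MmttnnEe=16 mmTtNnEE=8 mmTtNnEe=8 mmTtnnEE=8 mmTtnnEe=8 mmttNnEE=8 mmttNnEe=8 mmttnnEE=8 mmttnnEe=8
MMttnnEE hits 8/256; gcd=8; 8÷8/256÷8 = 1/32

P(MMttnnEE) = 1/32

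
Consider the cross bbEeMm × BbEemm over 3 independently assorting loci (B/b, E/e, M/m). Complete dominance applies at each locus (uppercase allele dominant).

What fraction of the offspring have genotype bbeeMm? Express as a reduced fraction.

bbEeMm gametes: bEM×2, bEm×2, beM×2, bem×2
BbEemm gametes: BEm×2, Bem×2, bEm×2, bem×2
bbEeMm×BbEemm grid (8·8=64): BbEEMm=4 BbEEmm=4 BbEeMm=8 BbEemm=8 BbeeMm=4 Bbeemm=4 bbEEMm=4 bbEEmm=4 bbEeMm=8 bbEemm=8 bbeeMm=4 bbeemm=4
bbeeMm hits 4/64; gcd=4; 4÷4/64÷4 = 1/16

P(bbeeMm) = 1/16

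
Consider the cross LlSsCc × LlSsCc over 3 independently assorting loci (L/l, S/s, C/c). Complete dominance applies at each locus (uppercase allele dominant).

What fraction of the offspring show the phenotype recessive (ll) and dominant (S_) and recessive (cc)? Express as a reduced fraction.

P(ll S_ cc) = 3/64

LlSsCc gametes: LSC×1, LSc×1, LsC×1, Lsc×1, lSC×1, lSc×1, lsC×1, lsc×1
LlSsCc gametes: LSC×1, LSc×1, LsC×1, Lsc×1, lSC×1, lSc×1, lsC×1, lsc×1
LlSsCc×LlSsCc grid (8·8=64): LLSSCC=1 LLSSCc=2 LLSScc=1 LLSsCC=2 LLSsCc=4 LLSscc=2 LLssCC=1 LLssCc=2 LLsscc=1 LlSSCC=2 LlSSCc=4 LlSScc=2 LlSsCC=4 LlSsCc=8 LlSscc=4 LlssCC=2 LlssCc=4 Llsscc=2 llSSCC=1 llSSCc=2 llSScc=1 llSsCC=2 llSsCc=4 llSscc=2 llssCC=1 llssCc=2 llsscc=1
ll S_ cc hits 3/64; gcd=1; 3÷1/64÷1 = 3/64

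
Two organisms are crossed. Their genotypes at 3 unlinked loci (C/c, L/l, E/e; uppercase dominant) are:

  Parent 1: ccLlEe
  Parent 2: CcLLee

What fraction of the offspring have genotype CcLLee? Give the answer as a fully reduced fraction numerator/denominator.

ccLlEe gametes: cLE×2, cLe×2, clE×2, cle×2
CcLLee gametes: CLe×4, cLe×4
ccLlEe×CcLLee grid (8·8=64): CcLLEe=8 CcLLee=8 CcLlEe=8 CcLlee=8 ccLLEe=8 ccLLee=8 ccLlEe=8 ccLlee=8
CcLLee hits 8/64; gcd=8; 8÷8/64÷8 = 1/8

P(CcLLee) = 1/8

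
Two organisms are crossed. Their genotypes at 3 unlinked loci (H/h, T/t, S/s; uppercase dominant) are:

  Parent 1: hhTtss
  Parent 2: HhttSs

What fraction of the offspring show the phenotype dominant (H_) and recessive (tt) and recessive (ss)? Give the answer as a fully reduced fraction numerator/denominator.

hhTtss gametes: hTs×4, hts×4
HhttSs gametes: HtS×2, Hts×2, htS×2, hts×2
hhTtss×HhttSs grid (8·8=64): HhTtSs=8 HhTtss=8 HhttSs=8 Hhttss=8 hhTtSs=8 hhTtss=8 hhttSs=8 hhttss=8
H_ tt ss hits 8/64; gcd=8; 8÷8/64÷8 = 1/8

P(H_ tt ss) = 1/8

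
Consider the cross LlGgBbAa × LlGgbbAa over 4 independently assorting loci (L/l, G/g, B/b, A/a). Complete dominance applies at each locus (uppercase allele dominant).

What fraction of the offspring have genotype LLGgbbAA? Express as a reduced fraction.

LlGgBbAa gametes: LGBA×1, LGBa×1, LGbA×1, LGba×1, LgBA×1, LgBa×1, LgbA×1, Lgba×1, lGBA×1, lGBa×1, lGbA×1, lGba×1, lgBA×1, lgBa×1, lgbA×1, lgba×1
LlGgbbAa gametes: LGbA×2, LGba×2, LgbA×2, Lgba×2, lGbA×2, lGba×2, lgbA×2, lgba×2
LlGgBbAa×LlGgbbAa grid (16·16=256): LLGGBbAA=2 LLGGBbAa=4 LLGGBbaa=2 LLGGbbAA=2 LLGGbbAa=4 LLGGbbaa=2 LLGgBbAA=4 LLGgBbAa=8 LLGgBbaa=4 LLGgbbAA=4 LLGgbbAa=8 LLGgbbaa=4 LLggBbAA=2 LLggBbAa=4 LLggBbaa=2 LLggbbAA=2 LLggbbAa=4 LLggbbaa=2 LlGGBbAA=4 LlGGBbAa=8 LlGGBbaa=4 LlGGbbAA=4 LlGGbbAa=8 LlGGbbaa=4 LlGgBbAA=8 LlGgBbAa=16 LlGgBbaa=8 LlGgbbAA=8 LlGgbbAa=16 LlGgbbaa=8 LlggBbAA=4 LlggBbAa=8 LlggBbaa=4 LlggbbAA=4 LlggbbAa=8 Llggbbaa=4 llGGBbAA=2 llGGBbAa=4 llGGBbaa=2 llGGbbAA=2 llGGbbAa=4 llGGbbaa=2 llGgBbAA=4 llGgBbAa=8 llGgBbaa=4 llGgbbAA=4 llGgbbAa=8 llGgbbaa=4 llggBbAA=2 llggBbAa=4 llggBbaa=2 llggbbAA=2 llggbbAa=4 llggbbaa=2
LLGgbbAA hits 4/256; gcd=4; 4÷4/256÷4 = 1/64

P(LLGgbbAA) = 1/64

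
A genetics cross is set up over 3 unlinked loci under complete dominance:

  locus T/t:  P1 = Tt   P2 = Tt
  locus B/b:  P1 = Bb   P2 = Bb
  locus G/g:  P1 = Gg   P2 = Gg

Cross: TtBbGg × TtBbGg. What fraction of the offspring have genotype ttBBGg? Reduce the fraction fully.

P(ttBBGg) = 1/32

TtBbGg gametes: TBG×1, TBg×1, TbG×1, Tbg×1, tBG×1, tBg×1, tbG×1, tbg×1
TtBbGg gametes: TBG×1, TBg×1, TbG×1, Tbg×1, tBG×1, tBg×1, tbG×1, tbg×1
TtBbGg×TtBbGg grid (8·8=64): TTBBGG=1 TTBBGg=2 TTBBgg=1 TTBbGG=2 TTBbGg=4 TTBbgg=2 TTbbGG=1 TTbbGg=2 TTbbgg=1 TtBBGG=2 TtBBGg=4 TtBBgg=2 TtBbGG=4 TtBbGg=8 TtBbgg=4 TtbbGG=2 TtbbGg=4 Ttbbgg=2 ttBBGG=1 ttBBGg=2 ttBBgg=1 ttBbGG=2 ttBbGg=4 ttBbgg=2 ttbbGG=1 ttbbGg=2 ttbbgg=1
ttBBGg hits 2/64; gcd=2; 2÷2/64÷2 = 1/32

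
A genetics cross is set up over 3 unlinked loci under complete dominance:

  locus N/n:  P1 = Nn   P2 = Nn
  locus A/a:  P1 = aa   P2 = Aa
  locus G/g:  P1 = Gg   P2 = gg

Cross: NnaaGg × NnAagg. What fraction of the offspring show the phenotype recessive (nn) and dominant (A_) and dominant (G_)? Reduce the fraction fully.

P(nn A_ G_) = 1/16

NnaaGg gametes: NaG×2, Nag×2, naG×2, nag×2
NnAagg gametes: NAg×2, Nag×2, nAg×2, nag×2
NnaaGg×NnAagg grid (8·8=64): NNAaGg=4 NNAagg=4 NNaaGg=4 NNaagg=4 NnAaGg=8 NnAagg=8 NnaaGg=8 Nnaagg=8 nnAaGg=4 nnAagg=4 nnaaGg=4 nnaagg=4
nn A_ G_ hits 4/64; gcd=4; 4÷4/64÷4 = 1/16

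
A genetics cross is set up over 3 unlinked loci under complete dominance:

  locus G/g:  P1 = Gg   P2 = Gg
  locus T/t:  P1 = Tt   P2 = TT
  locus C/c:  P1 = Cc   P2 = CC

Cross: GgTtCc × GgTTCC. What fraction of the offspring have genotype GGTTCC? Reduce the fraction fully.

GgTtCc gametes: GTC×1, GTc×1, GtC×1, Gtc×1, gTC×1, gTc×1, gtC×1, gtc×1
GgTTCC gametes: GTC×4, gTC×4
GgTtCc×GgTTCC grid (8·8=64): GGTTCC=4 GGTTCc=4 GGTtCC=4 GGTtCc=4 GgTTCC=8 GgTTCc=8 GgTtCC=8 GgTtCc=8 ggTTCC=4 ggTTCc=4 ggTtCC=4 ggTtCc=4
GGTTCC hits 4/64; gcd=4; 4÷4/64÷4 = 1/16

P(GGTTCC) = 1/16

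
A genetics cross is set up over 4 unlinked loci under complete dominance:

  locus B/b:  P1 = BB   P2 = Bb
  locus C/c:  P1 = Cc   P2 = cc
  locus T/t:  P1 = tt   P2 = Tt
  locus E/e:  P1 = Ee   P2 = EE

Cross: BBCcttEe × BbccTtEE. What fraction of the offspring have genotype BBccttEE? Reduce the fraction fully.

BBCcttEe gametes: BCtE×4, BCte×4, BctE×4, Bcte×4
BbccTtEE gametes: BcTE×4, BctE×4, bcTE×4, bctE×4
BBCcttEe×BbccTtEE grid (16·16=256): BBCcTtEE=16 BBCcTtEe=16 BBCcttEE=16 BBCcttEe=16 BBccTtEE=16 BBccTtEe=16 BBccttEE=16 BBccttEe=16 BbCcTtEE=16 BbCcTtEe=16 BbCcttEE=16 BbCcttEe=16 BbccTtEE=16 BbccTtEe=16 BbccttEE=16 BbccttEe=16
BBccttEE hits 16/256; gcd=16; 16÷16/256÷16 = 1/16

P(BBccttEE) = 1/16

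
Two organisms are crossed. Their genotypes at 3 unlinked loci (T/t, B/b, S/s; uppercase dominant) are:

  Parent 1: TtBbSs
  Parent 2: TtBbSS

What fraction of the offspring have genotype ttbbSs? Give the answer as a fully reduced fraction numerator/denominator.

TtBbSs gametes: TBS×1, TBs×1, TbS×1, Tbs×1, tBS×1, tBs×1, tbS×1, tbs×1
TtBbSS gametes: TBS×2, TbS×2, tBS×2, tbS×2
TtBbSs×TtBbSS grid (8·8=64): TTBBSS=2 TTBBSs=2 TTBbSS=4 TTBbSs=4 TTbbSS=2 TTbbSs=2 TtBBSS=4 TtBBSs=4 TtBbSS=8 TtBbSs=8 TtbbSS=4 TtbbSs=4 ttBBSS=2 ttBBSs=2 ttBbSS=4 ttBbSs=4 ttbbSS=2 ttbbSs=2
ttbbSs hits 2/64; gcd=2; 2÷2/64÷2 = 1/32

P(ttbbSs) = 1/32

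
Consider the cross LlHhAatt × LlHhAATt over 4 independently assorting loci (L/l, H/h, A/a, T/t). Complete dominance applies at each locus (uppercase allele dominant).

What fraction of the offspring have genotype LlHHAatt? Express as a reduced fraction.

LlHhAatt gametes: LHAt×2, LHat×2, LhAt×2, Lhat×2, lHAt×2, lHat×2, lhAt×2, lhat×2
LlHhAATt gametes: LHAT×2, LHAt×2, LhAT×2, LhAt×2, lHAT×2, lHAt×2, lhAT×2, lhAt×2
LlHhAatt×LlHhAATt grid (16·16=256): LLHHAATt=4 LLHHAAtt=4 LLHHAaTt=4 LLHHAatt=4 LLHhAATt=8 LLHhAAtt=8 LLHhAaTt=8 LLHhAatt=8 LLhhAATt=4 LLhhAAtt=4 LLhhAaTt=4 LLhhAatt=4 LlHHAATt=8 LlHHAAtt=8 LlHHAaTt=8 LlHHAatt=8 LlHhAATt=16 LlHhAAtt=16 LlHhAaTt=16 LlHhAatt=16 LlhhAATt=8 LlhhAAtt=8 LlhhAaTt=8 LlhhAatt=8 llHHAATt=4 llHHAAtt=4 llHHAaTt=4 llHHAatt=4 llHhAATt=8 llHhAAtt=8 llHhAaTt=8 llHhAatt=8 llhhAATt=4 llhhAAtt=4 llhhAaTt=4 llhhAatt=4
LlHHAatt hits 8/256; gcd=8; 8÷8/256÷8 = 1/32

P(LlHHAatt) = 1/32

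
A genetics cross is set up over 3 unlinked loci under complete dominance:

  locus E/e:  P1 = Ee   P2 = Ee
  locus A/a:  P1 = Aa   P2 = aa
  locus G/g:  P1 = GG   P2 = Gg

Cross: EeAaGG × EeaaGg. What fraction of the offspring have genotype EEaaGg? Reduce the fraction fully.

P(EEaaGg) = 1/16

EeAaGG gametes: EAG×2, EaG×2, eAG×2, eaG×2
EeaaGg gametes: EaG×2, Eag×2, eaG×2, eag×2
EeAaGG×EeaaGg grid (8·8=64): EEAaGG=4 EEAaGg=4 EEaaGG=4 EEaaGg=4 EeAaGG=8 EeAaGg=8 EeaaGG=8 EeaaGg=8 eeAaGG=4 eeAaGg=4 eeaaGG=4 eeaaGg=4
EEaaGg hits 4/64; gcd=4; 4÷4/64÷4 = 1/16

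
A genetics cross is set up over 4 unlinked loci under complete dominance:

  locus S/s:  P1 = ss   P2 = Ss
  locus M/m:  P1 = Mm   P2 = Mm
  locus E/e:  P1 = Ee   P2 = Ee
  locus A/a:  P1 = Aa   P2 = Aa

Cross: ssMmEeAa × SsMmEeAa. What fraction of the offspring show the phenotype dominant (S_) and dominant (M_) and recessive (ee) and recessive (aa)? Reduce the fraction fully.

ssMmEeAa gametes: sMEA×2, sMEa×2, sMeA×2, sMea×2, smEA×2, smEa×2, smeA×2, smea×2
SsMmEeAa gametes: SMEA×1, SMEa×1, SMeA×1, SMea×1, SmEA×1, SmEa×1, SmeA×1, Smea×1, sMEA×1, sMEa×1, sMeA×1, sMea×1, smEA×1, smEa×1, smeA×1, smea×1
ssMmEeAa×SsMmEeAa grid (16·16=256): SsMMEEAA=2 SsMMEEAa=4 SsMMEEaa=2 SsMMEeAA=4 SsMMEeAa=8 SsMMEeaa=4 SsMMeeAA=2 SsMMeeAa=4 SsMMeeaa=2 SsMmEEAA=4 SsMmEEAa=8 SsMmEEaa=4 SsMmEeAA=8 SsMmEeAa=16 SsMmEeaa=8 SsMmeeAA=4 SsMmeeAa=8 SsMmeeaa=4 SsmmEEAA=2 SsmmEEAa=4 SsmmEEaa=2 SsmmEeAA=4 SsmmEeAa=8 SsmmEeaa=4 SsmmeeAA=2 SsmmeeAa=4 Ssmmeeaa=2 ssMMEEAA=2 ssMMEEAa=4 ssMMEEaa=2 ssMMEeAA=4 ssMMEeAa=8 ssMMEeaa=4 ssMMeeAA=2 ssMMeeAa=4 ssMMeeaa=2 ssMmEEAA=4 ssMmEEAa=8 ssMmEEaa=4 ssMmEeAA=8 ssMmEeAa=16 ssMmEeaa=8 ssMmeeAA=4 ssMmeeAa=8 ssMmeeaa=4 ssmmEEAA=2 ssmmEEAa=4 ssmmEEaa=2 ssmmEeAA=4 ssmmEeAa=8 ssmmEeaa=4 ssmmeeAA=2 ssmmeeAa=4 ssmmeeaa=2
S_ M_ ee aa hits 6/256; gcd=2; 6÷2/256÷2 = 3/128

P(S_ M_ ee aa) = 3/128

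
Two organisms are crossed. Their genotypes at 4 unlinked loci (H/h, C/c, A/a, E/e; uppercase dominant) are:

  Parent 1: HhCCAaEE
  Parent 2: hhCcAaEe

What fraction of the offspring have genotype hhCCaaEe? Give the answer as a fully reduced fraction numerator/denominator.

HhCCAaEE gametes: HCAE×4, HCaE×4, hCAE×4, hCaE×4
hhCcAaEe gametes: hCAE×2, hCAe×2, hCaE×2, hCae×2, hcAE×2, hcAe×2, hcaE×2, hcae×2
HhCCAaEE×hhCcAaEe grid (16·16=256): HhCCAAEE=8 HhCCAAEe=8 HhCCAaEE=16 HhCCAaEe=16 HhCCaaEE=8 HhCCaaEe=8 HhCcAAEE=8 HhCcAAEe=8 HhCcAaEE=16 HhCcAaEe=16 HhCcaaEE=8 HhCcaaEe=8 hhCCAAEE=8 hhCCAAEe=8 hhCCAaEE=16 hhCCAaEe=16 hhCCaaEE=8 hhCCaaEe=8 hhCcAAEE=8 hhCcAAEe=8 hhCcAaEE=16 hhCcAaEe=16 hhCcaaEE=8 hhCcaaEe=8
hhCCaaEe hits 8/256; gcd=8; 8÷8/256÷8 = 1/32

P(hhCCaaEe) = 1/32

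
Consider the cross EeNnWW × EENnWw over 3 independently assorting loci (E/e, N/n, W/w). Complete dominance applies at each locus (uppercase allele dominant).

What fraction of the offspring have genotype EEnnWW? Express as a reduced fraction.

P(EEnnWW) = 1/16

EeNnWW gametes: ENW×2, EnW×2, eNW×2, enW×2
EENnWw gametes: ENW×2, ENw×2, EnW×2, Enw×2
EeNnWW×EENnWw grid (8·8=64): EENNWW=4 EENNWw=4 EENnWW=8 EENnWw=8 EEnnWW=4 EEnnWw=4 EeNNWW=4 EeNNWw=4 EeNnWW=8 EeNnWw=8 EennWW=4 EennWw=4
EEnnWW hits 4/64; gcd=4; 4÷4/64÷4 = 1/16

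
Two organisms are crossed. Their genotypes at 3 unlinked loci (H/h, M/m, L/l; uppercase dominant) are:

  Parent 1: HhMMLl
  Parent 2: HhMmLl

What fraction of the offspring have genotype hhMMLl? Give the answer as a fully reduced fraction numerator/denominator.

P(hhMMLl) = 1/16

HhMMLl gametes: HML×2, HMl×2, hML×2, hMl×2
HhMmLl gametes: HML×1, HMl×1, HmL×1, Hml×1, hML×1, hMl×1, hmL×1, hml×1
HhMMLl×HhMmLl grid (8·8=64): HHMMLL=2 HHMMLl=4 HHMMll=2 HHMmLL=2 HHMmLl=4 HHMmll=2 HhMMLL=4 HhMMLl=8 HhMMll=4 HhMmLL=4 HhMmLl=8 HhMmll=4 hhMMLL=2 hhMMLl=4 hhMMll=2 hhMmLL=2 hhMmLl=4 hhMmll=2
hhMMLl hits 4/64; gcd=4; 4÷4/64÷4 = 1/16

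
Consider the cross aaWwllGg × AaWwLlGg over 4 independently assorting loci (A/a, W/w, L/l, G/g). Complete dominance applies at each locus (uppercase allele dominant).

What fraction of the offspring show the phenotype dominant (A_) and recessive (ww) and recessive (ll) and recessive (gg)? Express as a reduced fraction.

P(A_ ww ll gg) = 1/64

aaWwllGg gametes: aWlG×4, aWlg×4, awlG×4, awlg×4
AaWwLlGg gametes: AWLG×1, AWLg×1, AWlG×1, AWlg×1, AwLG×1, AwLg×1, AwlG×1, Awlg×1, aWLG×1, aWLg×1, aWlG×1, aWlg×1, awLG×1, awLg×1, awlG×1, awlg×1
aaWwllGg×AaWwLlGg grid (16·16=256): AaWWLlGG=4 AaWWLlGg=8 AaWWLlgg=4 AaWWllGG=4 AaWWllGg=8 AaWWllgg=4 AaWwLlGG=8 AaWwLlGg=16 AaWwLlgg=8 AaWwllGG=8 AaWwllGg=16 AaWwllgg=8 AawwLlGG=4 AawwLlGg=8 AawwLlgg=4 AawwllGG=4 AawwllGg=8 Aawwllgg=4 aaWWLlGG=4 aaWWLlGg=8 aaWWLlgg=4 aaWWllGG=4 aaWWllGg=8 aaWWllgg=4 aaWwLlGG=8 aaWwLlGg=16 aaWwLlgg=8 aaWwllGG=8 aaWwllGg=16 aaWwllgg=8 aawwLlGG=4 aawwLlGg=8 aawwLlgg=4 aawwllGG=4 aawwllGg=8 aawwllgg=4
A_ ww ll gg hits 4/256; gcd=4; 4÷4/256÷4 = 1/64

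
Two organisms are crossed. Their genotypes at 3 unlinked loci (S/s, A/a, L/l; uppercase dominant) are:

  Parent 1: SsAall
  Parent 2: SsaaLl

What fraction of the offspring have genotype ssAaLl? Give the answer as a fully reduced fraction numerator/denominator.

P(ssAaLl) = 1/16

SsAall gametes: SAl×2, Sal×2, sAl×2, sal×2
SsaaLl gametes: SaL×2, Sal×2, saL×2, sal×2
SsAall×SsaaLl grid (8·8=64): SSAaLl=4 SSAall=4 SSaaLl=4 SSaall=4 SsAaLl=8 SsAall=8 SsaaLl=8 Ssaall=8 ssAaLl=4 ssAall=4 ssaaLl=4 ssaall=4
ssAaLl hits 4/64; gcd=4; 4÷4/64÷4 = 1/16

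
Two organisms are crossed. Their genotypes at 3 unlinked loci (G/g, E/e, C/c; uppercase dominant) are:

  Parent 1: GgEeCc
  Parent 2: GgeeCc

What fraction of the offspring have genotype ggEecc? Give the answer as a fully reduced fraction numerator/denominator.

P(ggEecc) = 1/32

GgEeCc gametes: GEC×1, GEc×1, GeC×1, Gec×1, gEC×1, gEc×1, geC×1, gec×1
GgeeCc gametes: GeC×2, Gec×2, geC×2, gec×2
GgEeCc×GgeeCc grid (8·8=64): GGEeCC=2 GGEeCc=4 GGEecc=2 GGeeCC=2 GGeeCc=4 GGeecc=2 GgEeCC=4 GgEeCc=8 GgEecc=4 GgeeCC=4 GgeeCc=8 Ggeecc=4 ggEeCC=2 ggEeCc=4 ggEecc=2 ggeeCC=2 ggeeCc=4 ggeecc=2
ggEecc hits 2/64; gcd=2; 2÷2/64÷2 = 1/32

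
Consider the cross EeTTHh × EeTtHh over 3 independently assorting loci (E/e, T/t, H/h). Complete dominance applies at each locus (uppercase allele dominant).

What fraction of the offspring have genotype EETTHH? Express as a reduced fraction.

P(EETTHH) = 1/32

EeTTHh gametes: ETH×2, ETh×2, eTH×2, eTh×2
EeTtHh gametes: ETH×1, ETh×1, EtH×1, Eth×1, eTH×1, eTh×1, etH×1, eth×1
EeTTHh×EeTtHh grid (8·8=64): EETTHH=2 EETTHh=4 EETThh=2 EETtHH=2 EETtHh=4 EETthh=2 EeTTHH=4 EeTTHh=8 EeTThh=4 EeTtHH=4 EeTtHh=8 EeTthh=4 eeTTHH=2 eeTTHh=4 eeTThh=2 eeTtHH=2 eeTtHh=4 eeTthh=2
EETTHH hits 2/64; gcd=2; 2÷2/64÷2 = 1/32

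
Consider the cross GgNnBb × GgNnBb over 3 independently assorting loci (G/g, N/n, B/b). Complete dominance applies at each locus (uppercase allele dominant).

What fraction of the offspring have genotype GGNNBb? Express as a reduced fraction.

P(GGNNBb) = 1/32

GgNnBb gametes: GNB×1, GNb×1, GnB×1, Gnb×1, gNB×1, gNb×1, gnB×1, gnb×1
GgNnBb gametes: GNB×1, GNb×1, GnB×1, Gnb×1, gNB×1, gNb×1, gnB×1, gnb×1
GgNnBb×GgNnBb grid (8·8=64): GGNNBB=1 GGNNBb=2 GGNNbb=1 GGNnBB=2 GGNnBb=4 GGNnbb=2 GGnnBB=1 GGnnBb=2 GGnnbb=1 GgNNBB=2 GgNNBb=4 GgNNbb=2 GgNnBB=4 GgNnBb=8 GgNnbb=4 GgnnBB=2 GgnnBb=4 Ggnnbb=2 ggNNBB=1 ggNNBb=2 ggNNbb=1 ggNnBB=2 ggNnBb=4 ggNnbb=2 ggnnBB=1 ggnnBb=2 ggnnbb=1
GGNNBb hits 2/64; gcd=2; 2÷2/64÷2 = 1/32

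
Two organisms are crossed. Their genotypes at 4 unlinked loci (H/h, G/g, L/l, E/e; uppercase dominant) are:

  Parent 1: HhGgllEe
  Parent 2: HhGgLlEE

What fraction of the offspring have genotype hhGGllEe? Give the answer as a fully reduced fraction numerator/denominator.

P(hhGGllEe) = 1/64

HhGgllEe gametes: HGlE×2, HGle×2, HglE×2, Hgle×2, hGlE×2, hGle×2, hglE×2, hgle×2
HhGgLlEE gametes: HGLE×2, HGlE×2, HgLE×2, HglE×2, hGLE×2, hGlE×2, hgLE×2, hglE×2
HhGgllEe×HhGgLlEE grid (16·16=256): HHGGLlEE=4 HHGGLlEe=4 HHGGllEE=4 HHGGllEe=4 HHGgLlEE=8 HHGgLlEe=8 HHGgllEE=8 HHGgllEe=8 HHggLlEE=4 HHggLlEe=4 HHggllEE=4 HHggllEe=4 HhGGLlEE=8 HhGGLlEe=8 HhGGllEE=8 HhGGllEe=8 HhGgLlEE=16 HhGgLlEe=16 HhGgllEE=16 HhGgllEe=16 HhggLlEE=8 HhggLlEe=8 HhggllEE=8 HhggllEe=8 hhGGLlEE=4 hhGGLlEe=4 hhGGllEE=4 hhGGllEe=4 hhGgLlEE=8 hhGgLlEe=8 hhGgllEE=8 hhGgllEe=8 hhggLlEE=4 hhggLlEe=4 hhggllEE=4 hhggllEe=4
hhGGllEe hits 4/256; gcd=4; 4÷4/256÷4 = 1/64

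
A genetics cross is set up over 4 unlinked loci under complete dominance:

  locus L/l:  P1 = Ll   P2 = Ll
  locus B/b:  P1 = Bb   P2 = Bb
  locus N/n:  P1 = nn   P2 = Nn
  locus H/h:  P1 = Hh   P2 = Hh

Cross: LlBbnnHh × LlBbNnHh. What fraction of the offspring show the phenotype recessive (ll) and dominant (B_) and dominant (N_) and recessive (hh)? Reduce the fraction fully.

LlBbnnHh gametes: LBnH×2, LBnh×2, LbnH×2, Lbnh×2, lBnH×2, lBnh×2, lbnH×2, lbnh×2
LlBbNnHh gametes: LBNH×1, LBNh×1, LBnH×1, LBnh×1, LbNH×1, LbNh×1, LbnH×1, Lbnh×1, lBNH×1, lBNh×1, lBnH×1, lBnh×1, lbNH×1, lbNh×1, lbnH×1, lbnh×1
LlBbnnHh×LlBbNnHh grid (16·16=256): LLBBNnHH=2 LLBBNnHh=4 LLBBNnhh=2 LLBBnnHH=2 LLBBnnHh=4 LLBBnnhh=2 LLBbNnHH=4 LLBbNnHh=8 LLBbNnhh=4 LLBbnnHH=4 LLBbnnHh=8 LLBbnnhh=4 LLbbNnHH=2 LLbbNnHh=4 LLbbNnhh=2 LLbbnnHH=2 LLbbnnHh=4 LLbbnnhh=2 LlBBNnHH=4 LlBBNnHh=8 LlBBNnhh=4 LlBBnnHH=4 LlBBnnHh=8 LlBBnnhh=4 LlBbNnHH=8 LlBbNnHh=16 LlBbNnhh=8 LlBbnnHH=8 LlBbnnHh=16 LlBbnnhh=8 LlbbNnHH=4 LlbbNnHh=8 LlbbNnhh=4 LlbbnnHH=4 LlbbnnHh=8 Llbbnnhh=4 llBBNnHH=2 llBBNnHh=4 llBBNnhh=2 llBBnnHH=2 llBBnnHh=4 llBBnnhh=2 llBbNnHH=4 llBbNnHh=8 llBbNnhh=4 llBbnnHH=4 llBbnnHh=8 llBbnnhh=4 llbbNnHH=2 llbbNnHh=4 llbbNnhh=2 llbbnnHH=2 llbbnnHh=4 llbbnnhh=2
ll B_ N_ hh hits 6/256; gcd=2; 6÷2/256÷2 = 3/128

P(ll B_ N_ hh) = 3/128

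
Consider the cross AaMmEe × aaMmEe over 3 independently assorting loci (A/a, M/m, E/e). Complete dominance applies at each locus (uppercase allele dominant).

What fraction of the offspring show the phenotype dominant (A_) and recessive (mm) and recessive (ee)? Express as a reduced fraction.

AaMmEe gametes: AME×1, AMe×1, AmE×1, Ame×1, aME×1, aMe×1, amE×1, ame×1
aaMmEe gametes: aME×2, aMe×2, amE×2, ame×2
AaMmEe×aaMmEe grid (8·8=64): AaMMEE=2 AaMMEe=4 AaMMee=2 AaMmEE=4 AaMmEe=8 AaMmee=4 AammEE=2 AammEe=4 Aammee=2 aaMMEE=2 aaMMEe=4 aaMMee=2 aaMmEE=4 aaMmEe=8 aaMmee=4 aammEE=2 aammEe=4 aammee=2
A_ mm ee hits 2/64; gcd=2; 2÷2/64÷2 = 1/32

P(A_ mm ee) = 1/32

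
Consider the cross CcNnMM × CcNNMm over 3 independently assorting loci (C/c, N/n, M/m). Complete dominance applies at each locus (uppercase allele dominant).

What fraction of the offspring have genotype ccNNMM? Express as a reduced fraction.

P(ccNNMM) = 1/16

CcNnMM gametes: CNM×2, CnM×2, cNM×2, cnM×2
CcNNMm gametes: CNM×2, CNm×2, cNM×2, cNm×2
CcNnMM×CcNNMm grid (8·8=64): CCNNMM=4 CCNNMm=4 CCNnMM=4 CCNnMm=4 CcNNMM=8 CcNNMm=8 CcNnMM=8 CcNnMm=8 ccNNMM=4 ccNNMm=4 ccNnMM=4 ccNnMm=4
ccNNMM hits 4/64; gcd=4; 4÷4/64÷4 = 1/16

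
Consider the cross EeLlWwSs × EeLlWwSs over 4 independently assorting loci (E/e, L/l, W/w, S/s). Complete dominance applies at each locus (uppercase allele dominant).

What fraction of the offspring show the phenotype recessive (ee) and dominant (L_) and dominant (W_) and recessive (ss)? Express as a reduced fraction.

EeLlWwSs gametes: ELWS×1, ELWs×1, ELwS×1, ELws×1, ElWS×1, ElWs×1, ElwS×1, Elws×1, eLWS×1, eLWs×1, eLwS×1, eLws×1, elWS×1, elWs×1, elwS×1, elws×1
EeLlWwSs gametes: ELWS×1, ELWs×1, ELwS×1, ELws×1, ElWS×1, ElWs×1, ElwS×1, Elws×1, eLWS×1, eLWs×1, eLwS×1, eLws×1, elWS×1, elWs×1, elwS×1, elws×1
EeLlWwSs×EeLlWwSs grid (16·16=256): EELLWWSS=1 EELLWWSs=2 EELLWWss=1 EELLWwSS=2 EELLWwSs=4 EELLWwss=2 EELLwwSS=1 EELLwwSs=2 EELLwwss=1 EELlWWSS=2 EELlWWSs=4 EELlWWss=2 EELlWwSS=4 EELlWwSs=8 EELlWwss=4 EELlwwSS=2 EELlwwSs=4 EELlwwss=2 EEllWWSS=1 EEllWWSs=2 EEllWWss=1 EEllWwSS=2 EEllWwSs=4 EEllWwss=2 EEllwwSS=1 EEllwwSs=2 EEllwwss=1 EeLLWWSS=2 EeLLWWSs=4 EeLLWWss=2 EeLLWwSS=4 EeLLWwSs=8 EeLLWwss=4 EeLLwwSS=2 EeLLwwSs=4 EeLLwwss=2 EeLlWWSS=4 EeLlWWSs=8 EeLlWWss=4 EeLlWwSS=8 EeLlWwSs=16 EeLlWwss=8 EeLlwwSS=4 EeLlwwSs=8 EeLlwwss=4 EellWWSS=2 EellWWSs=4 EellWWss=2 EellWwSS=4 EellWwSs=8 EellWwss=4 EellwwSS=2 EellwwSs=4 Eellwwss=2 eeLLWWSS=1 eeLLWWSs=2 eeLLWWss=1 eeLLWwSS=2 eeLLWwSs=4 eeLLWwss=2 eeLLwwSS=1 eeLLwwSs=2 eeLLwwss=1 eeLlWWSS=2 eeLlWWSs=4 eeLlWWss=2 eeLlWwSS=4 eeLlWwSs=8 eeLlWwss=4 eeLlwwSS=2 eeLlwwSs=4 eeLlwwss=2 eellWWSS=1 eellWWSs=2 eellWWss=1 eellWwSS=2 eellWwSs=4 eellWwss=2 eellwwSS=1 eellwwSs=2 eellwwss=1
ee L_ W_ ss hits 9/256; gcd=1; 9÷1/256÷1 = 9/256

P(ee L_ W_ ss) = 9/256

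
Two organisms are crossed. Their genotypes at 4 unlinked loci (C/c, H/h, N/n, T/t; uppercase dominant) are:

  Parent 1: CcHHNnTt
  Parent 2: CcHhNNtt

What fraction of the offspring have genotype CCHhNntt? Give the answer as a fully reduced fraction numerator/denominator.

P(CCHhNntt) = 1/32

CcHHNnTt gametes: CHNT×2, CHNt×2, CHnT×2, CHnt×2, cHNT×2, cHNt×2, cHnT×2, cHnt×2
CcHhNNtt gametes: CHNt×4, ChNt×4, cHNt×4, chNt×4
CcHHNnTt×CcHhNNtt grid (16·16=256): CCHHNNTt=8 CCHHNNtt=8 CCHHNnTt=8 CCHHNntt=8 CCHhNNTt=8 CCHhNNtt=8 CCHhNnTt=8 CCHhNntt=8 CcHHNNTt=16 CcHHNNtt=16 CcHHNnTt=16 CcHHNntt=16 CcHhNNTt=16 CcHhNNtt=16 CcHhNnTt=16 CcHhNntt=16 ccHHNNTt=8 ccHHNNtt=8 ccHHNnTt=8 ccHHNntt=8 ccHhNNTt=8 ccHhNNtt=8 ccHhNnTt=8 ccHhNntt=8
CCHhNntt hits 8/256; gcd=8; 8÷8/256÷8 = 1/32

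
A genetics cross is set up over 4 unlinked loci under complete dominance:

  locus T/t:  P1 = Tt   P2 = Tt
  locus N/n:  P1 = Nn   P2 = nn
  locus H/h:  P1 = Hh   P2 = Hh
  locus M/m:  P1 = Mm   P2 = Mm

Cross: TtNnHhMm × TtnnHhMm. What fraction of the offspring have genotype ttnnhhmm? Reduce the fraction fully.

P(ttnnhhmm) = 1/128

TtNnHhMm gametes: TNHM×1, TNHm×1, TNhM×1, TNhm×1, TnHM×1, TnHm×1, TnhM×1, Tnhm×1, tNHM×1, tNHm×1, tNhM×1, tNhm×1, tnHM×1, tnHm×1, tnhM×1, tnhm×1
TtnnHhMm gametes: TnHM×2, TnHm×2, TnhM×2, Tnhm×2, tnHM×2, tnHm×2, tnhM×2, tnhm×2
TtNnHhMm×TtnnHhMm grid (16·16=256): TTNnHHMM=2 TTNnHHMm=4 TTNnHHmm=2 TTNnHhMM=4 TTNnHhMm=8 TTNnHhmm=4 TTNnhhMM=2 TTNnhhMm=4 TTNnhhmm=2 TTnnHHMM=2 TTnnHHMm=4 TTnnHHmm=2 TTnnHhMM=4 TTnnHhMm=8 TTnnHhmm=4 TTnnhhMM=2 TTnnhhMm=4 TTnnhhmm=2 TtNnHHMM=4 TtNnHHMm=8 TtNnHHmm=4 TtNnHhMM=8 TtNnHhMm=16 TtNnHhmm=8 TtNnhhMM=4 TtNnhhMm=8 TtNnhhmm=4 TtnnHHMM=4 TtnnHHMm=8 TtnnHHmm=4 TtnnHhMM=8 TtnnHhMm=16 TtnnHhmm=8 TtnnhhMM=4 TtnnhhMm=8 Ttnnhhmm=4 ttNnHHMM=2 ttNnHHMm=4 ttNnHHmm=2 ttNnHhMM=4 ttNnHhMm=8 ttNnHhmm=4 ttNnhhMM=2 ttNnhhMm=4 ttNnhhmm=2 ttnnHHMM=2 ttnnHHMm=4 ttnnHHmm=2 ttnnHhMM=4 ttnnHhMm=8 ttnnHhmm=4 ttnnhhMM=2 ttnnhhMm=4 ttnnhhmm=2
ttnnhhmm hits 2/256; gcd=2; 2÷2/256÷2 = 1/128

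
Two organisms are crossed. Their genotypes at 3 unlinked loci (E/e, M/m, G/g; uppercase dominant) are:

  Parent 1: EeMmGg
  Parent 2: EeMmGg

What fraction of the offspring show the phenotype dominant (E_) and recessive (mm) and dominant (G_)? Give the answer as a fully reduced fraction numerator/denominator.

P(E_ mm G_) = 9/64

EeMmGg gametes: EMG×1, EMg×1, EmG×1, Emg×1, eMG×1, eMg×1, emG×1, emg×1
EeMmGg gametes: EMG×1, EMg×1, EmG×1, Emg×1, eMG×1, eMg×1, emG×1, emg×1
EeMmGg×EeMmGg grid (8·8=64): EEMMGG=1 EEMMGg=2 EEMMgg=1 EEMmGG=2 EEMmGg=4 EEMmgg=2 EEmmGG=1 EEmmGg=2 EEmmgg=1 EeMMGG=2 EeMMGg=4 EeMMgg=2 EeMmGG=4 EeMmGg=8 EeMmgg=4 EemmGG=2 EemmGg=4 Eemmgg=2 eeMMGG=1 eeMMGg=2 eeMMgg=1 eeMmGG=2 eeMmGg=4 eeMmgg=2 eemmGG=1 eemmGg=2 eemmgg=1
E_ mm G_ hits 9/64; gcd=1; 9÷1/64÷1 = 9/64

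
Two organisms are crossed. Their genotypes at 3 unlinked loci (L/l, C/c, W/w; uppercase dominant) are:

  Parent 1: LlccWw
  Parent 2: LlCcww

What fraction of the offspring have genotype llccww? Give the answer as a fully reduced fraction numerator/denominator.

LlccWw gametes: LcW×2, Lcw×2, lcW×2, lcw×2
LlCcww gametes: LCw×2, Lcw×2, lCw×2, lcw×2
LlccWw×LlCcww grid (8·8=64): LLCcWw=4 LLCcww=4 LLccWw=4 LLccww=4 LlCcWw=8 LlCcww=8 LlccWw=8 Llccww=8 llCcWw=4 llCcww=4 llccWw=4 llccww=4
llccww hits 4/64; gcd=4; 4÷4/64÷4 = 1/16

P(llccww) = 1/16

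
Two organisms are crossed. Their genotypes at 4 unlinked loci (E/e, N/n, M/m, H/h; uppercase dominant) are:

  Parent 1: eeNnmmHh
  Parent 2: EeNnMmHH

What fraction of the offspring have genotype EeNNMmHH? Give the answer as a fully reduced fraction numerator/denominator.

eeNnmmHh gametes: eNmH×4, eNmh×4, enmH×4, enmh×4
EeNnMmHH gametes: ENMH×2, ENmH×2, EnMH×2, EnmH×2, eNMH×2, eNmH×2, enMH×2, enmH×2
eeNnmmHh×EeNnMmHH grid (16·16=256): EeNNMmHH=8 EeNNMmHh=8 EeNNmmHH=8 EeNNmmHh=8 EeNnMmHH=16 EeNnMmHh=16 EeNnmmHH=16 EeNnmmHh=16 EennMmHH=8 EennMmHh=8 EennmmHH=8 EennmmHh=8 eeNNMmHH=8 eeNNMmHh=8 eeNNmmHH=8 eeNNmmHh=8 eeNnMmHH=16 eeNnMmHh=16 eeNnmmHH=16 eeNnmmHh=16 eennMmHH=8 eennMmHh=8 eennmmHH=8 eennmmHh=8
EeNNMmHH hits 8/256; gcd=8; 8÷8/256÷8 = 1/32

P(EeNNMmHH) = 1/32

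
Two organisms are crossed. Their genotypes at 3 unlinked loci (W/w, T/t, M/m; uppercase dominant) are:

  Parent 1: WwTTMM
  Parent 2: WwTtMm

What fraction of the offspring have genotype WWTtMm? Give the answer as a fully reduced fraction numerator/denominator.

WwTTMM gametes: WTM×4, wTM×4
WwTtMm gametes: WTM×1, WTm×1, WtM×1, Wtm×1, wTM×1, wTm×1, wtM×1, wtm×1
WwTTMM×WwTtMm grid (8·8=64): WWTTMM=4 WWTTMm=4 WWTtMM=4 WWTtMm=4 WwTTMM=8 WwTTMm=8 WwTtMM=8 WwTtMm=8 wwTTMM=4 wwTTMm=4 wwTtMM=4 wwTtMm=4
WWTtMm hits 4/64; gcd=4; 4÷4/64÷4 = 1/16

P(WWTtMm) = 1/16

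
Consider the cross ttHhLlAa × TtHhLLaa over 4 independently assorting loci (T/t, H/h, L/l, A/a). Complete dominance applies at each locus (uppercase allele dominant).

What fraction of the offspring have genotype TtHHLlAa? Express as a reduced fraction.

P(TtHHLlAa) = 1/32

ttHhLlAa gametes: tHLA×2, tHLa×2, tHlA×2, tHla×2, thLA×2, thLa×2, thlA×2, thla×2
TtHhLLaa gametes: THLa×4, ThLa×4, tHLa×4, thLa×4
ttHhLlAa×TtHhLLaa grid (16·16=256): TtHHLLAa=8 TtHHLLaa=8 TtHHLlAa=8 TtHHLlaa=8 TtHhLLAa=16 TtHhLLaa=16 TtHhLlAa=16 TtHhLlaa=16 TthhLLAa=8 TthhLLaa=8 TthhLlAa=8 TthhLlaa=8 ttHHLLAa=8 ttHHLLaa=8 ttHHLlAa=8 ttHHLlaa=8 ttHhLLAa=16 ttHhLLaa=16 ttHhLlAa=16 ttHhLlaa=16 tthhLLAa=8 tthhLLaa=8 tthhLlAa=8 tthhLlaa=8
TtHHLlAa hits 8/256; gcd=8; 8÷8/256÷8 = 1/32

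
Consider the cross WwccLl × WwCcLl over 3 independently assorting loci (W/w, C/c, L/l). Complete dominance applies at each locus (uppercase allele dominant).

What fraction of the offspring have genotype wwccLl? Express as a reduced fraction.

WwccLl gametes: WcL×2, Wcl×2, wcL×2, wcl×2
WwCcLl gametes: WCL×1, WCl×1, WcL×1, Wcl×1, wCL×1, wCl×1, wcL×1, wcl×1
WwccLl×WwCcLl grid (8·8=64): WWCcLL=2 WWCcLl=4 WWCcll=2 WWccLL=2 WWccLl=4 WWccll=2 WwCcLL=4 WwCcLl=8 WwCcll=4 WwccLL=4 WwccLl=8 Wwccll=4 wwCcLL=2 wwCcLl=4 wwCcll=2 wwccLL=2 wwccLl=4 wwccll=2
wwccLl hits 4/64; gcd=4; 4÷4/64÷4 = 1/16

P(wwccLl) = 1/16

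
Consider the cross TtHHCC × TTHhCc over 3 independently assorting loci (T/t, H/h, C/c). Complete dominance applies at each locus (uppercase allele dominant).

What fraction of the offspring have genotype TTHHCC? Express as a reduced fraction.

P(TTHHCC) = 1/8

TtHHCC gametes: THC×4, tHC×4
TTHhCc gametes: THC×2, THc×2, ThC×2, Thc×2
TtHHCC×TTHhCc grid (8·8=64): TTHHCC=8 TTHHCc=8 TTHhCC=8 TTHhCc=8 TtHHCC=8 TtHHCc=8 TtHhCC=8 TtHhCc=8
TTHHCC hits 8/64; gcd=8; 8÷8/64÷8 = 1/8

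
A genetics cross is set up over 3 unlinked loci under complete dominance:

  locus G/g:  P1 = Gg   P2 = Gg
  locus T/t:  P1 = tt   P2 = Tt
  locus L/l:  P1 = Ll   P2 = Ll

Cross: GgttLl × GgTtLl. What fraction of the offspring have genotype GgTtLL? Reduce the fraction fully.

GgttLl gametes: GtL×2, Gtl×2, gtL×2, gtl×2
GgTtLl gametes: GTL×1, GTl×1, GtL×1, Gtl×1, gTL×1, gTl×1, gtL×1, gtl×1
GgttLl×GgTtLl grid (8·8=64): GGTtLL=2 GGTtLl=4 GGTtll=2 GGttLL=2 GGttLl=4 GGttll=2 GgTtLL=4 GgTtLl=8 GgTtll=4 GgttLL=4 GgttLl=8 Ggttll=4 ggTtLL=2 ggTtLl=4 ggTtll=2 ggttLL=2 ggttLl=4 ggttll=2
GgTtLL hits 4/64; gcd=4; 4÷4/64÷4 = 1/16

P(GgTtLL) = 1/16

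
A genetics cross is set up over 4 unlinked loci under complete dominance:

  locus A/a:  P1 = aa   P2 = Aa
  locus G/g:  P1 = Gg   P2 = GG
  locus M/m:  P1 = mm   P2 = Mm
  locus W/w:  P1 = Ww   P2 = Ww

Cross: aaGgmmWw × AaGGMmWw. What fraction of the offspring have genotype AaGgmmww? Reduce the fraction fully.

aaGgmmWw gametes: aGmW×4, aGmw×4, agmW×4, agmw×4
AaGGMmWw gametes: AGMW×2, AGMw×2, AGmW×2, AGmw×2, aGMW×2, aGMw×2, aGmW×2, aGmw×2
aaGgmmWw×AaGGMmWw grid (16·16=256): AaGGMmWW=8 AaGGMmWw=16 AaGGMmww=8 AaGGmmWW=8 AaGGmmWw=16 AaGGmmww=8 AaGgMmWW=8 AaGgMmWw=16 AaGgMmww=8 AaGgmmWW=8 AaGgmmWw=16 AaGgmmww=8 aaGGMmWW=8 aaGGMmWw=16 aaGGMmww=8 aaGGmmWW=8 aaGGmmWw=16 aaGGmmww=8 aaGgMmWW=8 aaGgMmWw=16 aaGgMmww=8 aaGgmmWW=8 aaGgmmWw=16 aaGgmmww=8
AaGgmmww hits 8/256; gcd=8; 8÷8/256÷8 = 1/32

P(AaGgmmww) = 1/32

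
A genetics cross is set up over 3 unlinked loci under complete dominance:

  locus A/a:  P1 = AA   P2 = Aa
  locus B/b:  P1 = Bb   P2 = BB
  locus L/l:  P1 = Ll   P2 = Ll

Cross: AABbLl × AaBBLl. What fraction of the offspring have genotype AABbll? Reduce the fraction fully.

P(AABbll) = 1/16

AABbLl gametes: ABL×2, ABl×2, AbL×2, Abl×2
AaBBLl gametes: ABL×2, ABl×2, aBL×2, aBl×2
AABbLl×AaBBLl grid (8·8=64): AABBLL=4 AABBLl=8 AABBll=4 AABbLL=4 AABbLl=8 AABbll=4 AaBBLL=4 AaBBLl=8 AaBBll=4 AaBbLL=4 AaBbLl=8 AaBbll=4
AABbll hits 4/64; gcd=4; 4÷4/64÷4 = 1/16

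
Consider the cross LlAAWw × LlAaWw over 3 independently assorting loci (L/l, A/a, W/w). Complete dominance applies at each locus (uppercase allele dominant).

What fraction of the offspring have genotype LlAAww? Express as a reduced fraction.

P(LlAAww) = 1/16

LlAAWw gametes: LAW×2, LAw×2, lAW×2, lAw×2
LlAaWw gametes: LAW×1, LAw×1, LaW×1, Law×1, lAW×1, lAw×1, laW×1, law×1
LlAAWw×LlAaWw grid (8·8=64): LLAAWW=2 LLAAWw=4 LLAAww=2 LLAaWW=2 LLAaWw=4 LLAaww=2 LlAAWW=4 LlAAWw=8 LlAAww=4 LlAaWW=4 LlAaWw=8 LlAaww=4 llAAWW=2 llAAWw=4 llAAww=2 llAaWW=2 llAaWw=4 llAaww=2
LlAAww hits 4/64; gcd=4; 4÷4/64÷4 = 1/16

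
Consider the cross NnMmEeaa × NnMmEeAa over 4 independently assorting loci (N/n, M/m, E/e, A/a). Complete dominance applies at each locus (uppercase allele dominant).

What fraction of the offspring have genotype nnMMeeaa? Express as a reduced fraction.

NnMmEeaa gametes: NMEa×2, NMea×2, NmEa×2, Nmea×2, nMEa×2, nMea×2, nmEa×2, nmea×2
NnMmEeAa gametes: NMEA×1, NMEa×1, NMeA×1, NMea×1, NmEA×1, NmEa×1, NmeA×1, Nmea×1, nMEA×1, nMEa×1, nMeA×1, nMea×1, nmEA×1, nmEa×1, nmeA×1, nmea×1
NnMmEeaa×NnMmEeAa grid (16·16=256): NNMMEEAa=2 NNMMEEaa=2 NNMMEeAa=4 NNMMEeaa=4 NNMMeeAa=2 NNMMeeaa=2 NNMmEEAa=4 NNMmEEaa=4 NNMmEeAa=8 NNMmEeaa=8 NNMmeeAa=4 NNMmeeaa=4 NNmmEEAa=2 NNmmEEaa=2 NNmmEeAa=4 NNmmEeaa=4 NNmmeeAa=2 NNmmeeaa=2 NnMMEEAa=4 NnMMEEaa=4 NnMMEeAa=8 NnMMEeaa=8 NnMMeeAa=4 NnMMeeaa=4 NnMmEEAa=8 NnMmEEaa=8 NnMmEeAa=16 NnMmEeaa=16 NnMmeeAa=8 NnMmeeaa=8 NnmmEEAa=4 NnmmEEaa=4 NnmmEeAa=8 NnmmEeaa=8 NnmmeeAa=4 Nnmmeeaa=4 nnMMEEAa=2 nnMMEEaa=2 nnMMEeAa=4 nnMMEeaa=4 nnMMeeAa=2 nnMMeeaa=2 nnMmEEAa=4 nnMmEEaa=4 nnMmEeAa=8 nnMmEeaa=8 nnMmeeAa=4 nnMmeeaa=4 nnmmEEAa=2 nnmmEEaa=2 nnmmEeAa=4 nnmmEeaa=4 nnmmeeAa=2 nnmmeeaa=2
nnMMeeaa hits 2/256; gcd=2; 2÷2/256÷2 = 1/128

P(nnMMeeaa) = 1/128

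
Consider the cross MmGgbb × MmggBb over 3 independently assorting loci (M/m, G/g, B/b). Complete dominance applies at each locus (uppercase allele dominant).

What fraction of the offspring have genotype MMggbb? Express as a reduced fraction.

P(MMggbb) = 1/16

MmGgbb gametes: MGb×2, Mgb×2, mGb×2, mgb×2
MmggBb gametes: MgB×2, Mgb×2, mgB×2, mgb×2
MmGgbb×MmggBb grid (8·8=64): MMGgBb=4 MMGgbb=4 MMggBb=4 MMggbb=4 MmGgBb=8 MmGgbb=8 MmggBb=8 Mmggbb=8 mmGgBb=4 mmGgbb=4 mmggBb=4 mmggbb=4
MMggbb hits 4/64; gcd=4; 4÷4/64÷4 = 1/16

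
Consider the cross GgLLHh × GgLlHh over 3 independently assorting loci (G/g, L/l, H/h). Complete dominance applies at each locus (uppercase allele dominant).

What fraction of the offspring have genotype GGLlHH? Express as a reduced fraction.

P(GGLlHH) = 1/32

GgLLHh gametes: GLH×2, GLh×2, gLH×2, gLh×2
GgLlHh gametes: GLH×1, GLh×1, GlH×1, Glh×1, gLH×1, gLh×1, glH×1, glh×1
GgLLHh×GgLlHh grid (8·8=64): GGLLHH=2 GGLLHh=4 GGLLhh=2 GGLlHH=2 GGLlHh=4 GGLlhh=2 GgLLHH=4 GgLLHh=8 GgLLhh=4 GgLlHH=4 GgLlHh=8 GgLlhh=4 ggLLHH=2 ggLLHh=4 ggLLhh=2 ggLlHH=2 ggLlHh=4 ggLlhh=2
GGLlHH hits 2/64; gcd=2; 2÷2/64÷2 = 1/32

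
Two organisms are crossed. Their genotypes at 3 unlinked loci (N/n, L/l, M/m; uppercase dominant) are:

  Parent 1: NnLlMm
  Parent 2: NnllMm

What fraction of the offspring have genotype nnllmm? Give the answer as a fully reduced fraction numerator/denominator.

NnLlMm gametes: NLM×1, NLm×1, NlM×1, Nlm×1, nLM×1, nLm×1, nlM×1, nlm×1
NnllMm gametes: NlM×2, Nlm×2, nlM×2, nlm×2
NnLlMm×NnllMm grid (8·8=64): NNLlMM=2 NNLlMm=4 NNLlmm=2 NNllMM=2 NNllMm=4 NNllmm=2 NnLlMM=4 NnLlMm=8 NnLlmm=4 NnllMM=4 NnllMm=8 Nnllmm=4 nnLlMM=2 nnLlMm=4 nnLlmm=2 nnllMM=2 nnllMm=4 nnllmm=2
nnllmm hits 2/64; gcd=2; 2÷2/64÷2 = 1/32

P(nnllmm) = 1/32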